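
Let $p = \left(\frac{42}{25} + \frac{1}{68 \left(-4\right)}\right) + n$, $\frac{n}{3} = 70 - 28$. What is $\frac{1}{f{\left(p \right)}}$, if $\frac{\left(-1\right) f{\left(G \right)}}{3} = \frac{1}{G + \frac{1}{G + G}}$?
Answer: $- \frac{251264207867}{5903753200} \approx -42.56$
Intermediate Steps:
$n = 126$ ($n = 3 \left(70 - 28\right) = 3 \cdot 42 = 126$)
$p = \frac{868199}{6800}$ ($p = \left(\frac{42}{25} + \frac{1}{68 \left(-4\right)}\right) + 126 = \left(42 \cdot \frac{1}{25} + \frac{1}{68} \left(- \frac{1}{4}\right)\right) + 126 = \left(\frac{42}{25} - \frac{1}{272}\right) + 126 = \frac{11399}{6800} + 126 = \frac{868199}{6800} \approx 127.68$)
$f{\left(G \right)} = - \frac{3}{G + \frac{1}{2 G}}$ ($f{\left(G \right)} = - \frac{3}{G + \frac{1}{G + G}} = - \frac{3}{G + \frac{1}{2 G}}$)
$\frac{1}{f{\left(p \right)}} = \frac{1}{\left(-6\right) \frac{868199}{6800} \frac{1}{1 + 2 \left(\frac{868199}{6800}\right)^{2}}} = \frac{1}{\left(-6\right) \frac{868199}{6800} \frac{1}{1 + 2 \cdot \frac{753769503601}{46240000}}} = \frac{1}{\left(-6\right) \frac{868199}{6800} \frac{1}{1 + \frac{753769503601}{23120000}}} = \frac{1}{\left(-6\right) \frac{868199}{6800} \frac{1}{\frac{753792623601}{23120000}}} = \frac{1}{\left(-6\right) \frac{868199}{6800} \cdot \frac{23120000}{753792623601}} = \frac{1}{- \frac{5903753200}{251264207867}} = - \frac{251264207867}{5903753200}$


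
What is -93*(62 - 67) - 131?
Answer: 334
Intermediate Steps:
-93*(62 - 67) - 131 = -93*(-5) - 131 = 465 - 131 = 334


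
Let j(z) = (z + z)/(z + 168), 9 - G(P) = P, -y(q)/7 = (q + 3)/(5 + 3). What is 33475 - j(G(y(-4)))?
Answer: 47166145/1409 ≈ 33475.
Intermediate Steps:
y(q) = -21/8 - 7*q/8 (y(q) = -7*(q + 3)/(5 + 3) = -7*(3 + q)/8 = -7*(3/8 + q/8) = -21/8 - 7*q/8)
G(P) = 9 - P
j(z) = 2*z/(168 + z) (j(z) = (2*z)/(168 + z) = 2*z/(168 + z))
33475 - j(G(y(-4))) = 33475 - 2*(9 - (-21/8 - 7/8*(-4)))/(168 + (9 - (-21/8 - 7/8*(-4)))) = 33475 - 2*(9 - (-21/8 + 7/2))/(168 + (9 - (-21/8 + 7/2))) = 33475 - 2*(9 - 1*7/8)/(168 + (9 - 1*7/8)) = 33475 - 2*(9 - 7/8)/(168 + (9 - 7/8)) = 33475 - 2*65/(8*(168 + 65/8)) = 33475 - 2*65/(8*1409/8) = 33475 - 2*65*8/(8*1409) = 33475 - 1*130/1409 = 33475 - 130/1409 = 47166145/1409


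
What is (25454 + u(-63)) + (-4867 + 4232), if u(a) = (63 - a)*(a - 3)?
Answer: 16503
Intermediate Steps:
u(a) = (-3 + a)*(63 - a) (u(a) = (63 - a)*(-3 + a) = (-3 + a)*(63 - a))
(25454 + u(-63)) + (-4867 + 4232) = (25454 + (-189 - 1*(-63)² + 66*(-63))) + (-4867 + 4232) = (25454 + (-189 - 1*3969 - 4158)) - 635 = (25454 + (-189 - 3969 - 4158)) - 635 = (25454 - 8316) - 635 = 17138 - 635 = 16503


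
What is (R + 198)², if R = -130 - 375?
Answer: 94249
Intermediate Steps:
R = -505
(R + 198)² = (-505 + 198)² = (-307)² = 94249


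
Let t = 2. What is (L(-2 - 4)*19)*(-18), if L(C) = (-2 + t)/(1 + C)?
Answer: 0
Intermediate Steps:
L(C) = 0 (L(C) = (-2 + 2)/(1 + C) = 0/(1 + C) = 0)
(L(-2 - 4)*19)*(-18) = (0*19)*(-18) = 0*(-18) = 0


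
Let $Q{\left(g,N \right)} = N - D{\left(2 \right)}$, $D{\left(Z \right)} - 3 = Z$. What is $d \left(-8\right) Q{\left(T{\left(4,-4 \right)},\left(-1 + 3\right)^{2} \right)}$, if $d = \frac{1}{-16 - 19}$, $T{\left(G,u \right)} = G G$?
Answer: $- \frac{8}{35} \approx -0.22857$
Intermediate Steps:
$D{\left(Z \right)} = 3 + Z$
$T{\left(G,u \right)} = G^{2}$
$d = - \frac{1}{35}$ ($d = \frac{1}{-35} = - \frac{1}{35} \approx -0.028571$)
$Q{\left(g,N \right)} = -5 + N$ ($Q{\left(g,N \right)} = N - \left(3 + 2\right) = N - 5 = -5 + N$)
$d \left(-8\right) Q{\left(T{\left(4,-4 \right)},\left(-1 + 3\right)^{2} \right)} = \left(- \frac{1}{35}\right) \left(-8\right) \left(-5 + \left(-1 + 3\right)^{2}\right) = \frac{8 \left(-5 + 2^{2}\right)}{35} = \frac{8 \left(-5 + 4\right)}{35} = \frac{8}{35} \left(-1\right) = - \frac{8}{35}$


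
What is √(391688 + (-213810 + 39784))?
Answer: √217662 ≈ 466.54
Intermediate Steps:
√(391688 + (-213810 + 39784)) = √(391688 - 174026) = √217662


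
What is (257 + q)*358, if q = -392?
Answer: -48330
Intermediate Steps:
(257 + q)*358 = (257 - 392)*358 = -135*358 = -48330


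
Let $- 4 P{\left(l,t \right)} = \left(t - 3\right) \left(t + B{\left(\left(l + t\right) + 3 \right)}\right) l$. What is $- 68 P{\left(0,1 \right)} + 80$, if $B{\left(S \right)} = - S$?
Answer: $80$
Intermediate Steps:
$P{\left(l,t \right)} = - \frac{l \left(-3 + t\right) \left(-3 - l\right)}{4}$ ($P{\left(l,t \right)} = - \frac{\left(t - 3\right) \left(t - \left(\left(l + t\right) + 3\right)\right) l}{4} = - \frac{\left(-3 + t\right) \left(t - \left(3 + l + t\right)\right) l}{4} = - \frac{\left(-3 + t\right) \left(-3 - l\right) l}{4} = - \frac{l \left(-3 + t\right) \left(-3 - l\right)}{4}$)
$- 68 P{\left(0,1 \right)} + 80 = - 68 \cdot \frac{1}{4} \cdot 0 \left(-9 - 0 + 3 \cdot 1 + 0 \cdot 1\right) + 80 = - 68 \cdot \frac{1}{4} \cdot 0 \left(-9 + 0 + 3 + 0\right) + 80 = - 68 \cdot \frac{1}{4} \cdot 0 \left(-6\right) + 80 = \left(-68\right) 0 + 80 = 0 + 80 = 80$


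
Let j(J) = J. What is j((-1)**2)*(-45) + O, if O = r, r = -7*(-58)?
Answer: 361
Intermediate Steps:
r = 406
O = 406
j((-1)**2)*(-45) + O = (-1)**2*(-45) + 406 = 1*(-45) + 406 = -45 + 406 = 361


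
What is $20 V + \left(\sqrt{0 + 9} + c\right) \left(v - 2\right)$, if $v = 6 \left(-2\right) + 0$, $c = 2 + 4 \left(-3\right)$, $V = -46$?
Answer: $-822$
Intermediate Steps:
$c = -10$ ($c = 2 - 12 = -10$)
$v = -12$ ($v = -12 + 0 = -12$)
$20 V + \left(\sqrt{0 + 9} + c\right) \left(v - 2\right) = 20 \left(-46\right) + \left(\sqrt{0 + 9} - 10\right) \left(-12 - 2\right) = -920 + \left(\sqrt{9} - 10\right) \left(-14\right) = -920 + \left(3 - 10\right) \left(-14\right) = -920 - -98 = -920 + 98 = -822$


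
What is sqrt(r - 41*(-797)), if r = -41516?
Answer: I*sqrt(8839) ≈ 94.016*I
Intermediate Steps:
sqrt(r - 41*(-797)) = sqrt(-41516 - 41*(-797)) = sqrt(-41516 + 32677) = sqrt(-8839) = I*sqrt(8839)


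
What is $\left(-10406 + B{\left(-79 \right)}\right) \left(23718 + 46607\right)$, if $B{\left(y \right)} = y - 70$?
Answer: $-742280375$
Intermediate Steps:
$B{\left(y \right)} = -70 + y$ ($B{\left(y \right)} = y - 70 = -70 + y$)
$\left(-10406 + B{\left(-79 \right)}\right) \left(23718 + 46607\right) = \left(-10406 - 149\right) \left(23718 + 46607\right) = \left(-10406 - 149\right) 70325 = \left(-10555\right) 70325 = -742280375$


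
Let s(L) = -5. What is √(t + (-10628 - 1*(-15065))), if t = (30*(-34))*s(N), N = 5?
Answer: 17*√33 ≈ 97.658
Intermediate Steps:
t = 5100 (t = (30*(-34))*(-5) = -1020*(-5) = 5100)
√(t + (-10628 - 1*(-15065))) = √(5100 + (-10628 - 1*(-15065))) = √(5100 + (-10628 + 15065)) = √(5100 + 4437) = √9537 = 17*√33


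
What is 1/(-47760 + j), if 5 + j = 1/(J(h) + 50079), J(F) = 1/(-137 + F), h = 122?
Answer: -751184/35880303745 ≈ -2.0936e-5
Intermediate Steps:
j = -3755905/751184 (j = -5 + 1/(1/(-137 + 122) + 50079) = -5 + 1/(1/(-15) + 50079) = -5 + 1/(-1/15 + 50079) = -5 + 1/(751184/15) = -5 + 15/751184 = -3755905/751184 ≈ -5.0000)
1/(-47760 + j) = 1/(-47760 - 3755905/751184) = 1/(-35880303745/751184) = -751184/35880303745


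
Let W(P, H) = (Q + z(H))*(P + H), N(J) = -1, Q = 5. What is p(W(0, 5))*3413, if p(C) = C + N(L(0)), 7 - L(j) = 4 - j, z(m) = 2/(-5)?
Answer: 75086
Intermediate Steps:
z(m) = -2/5 (z(m) = 2*(-1/5) = -2/5)
L(j) = 3 + j (L(j) = 7 - (4 - j) = 7 + (-4 + j) = 3 + j)
W(P, H) = 23*H/5 + 23*P/5 (W(P, H) = (5 - 2/5)*(P + H) = 23*(H + P)/5 = 23*H/5 + 23*P/5)
p(C) = -1 + C (p(C) = C - 1 = -1 + C)
p(W(0, 5))*3413 = (-1 + ((23/5)*5 + (23/5)*0))*3413 = (-1 + (23 + 0))*3413 = (-1 + 23)*3413 = 22*3413 = 75086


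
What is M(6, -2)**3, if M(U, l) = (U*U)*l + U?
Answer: -287496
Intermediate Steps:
M(U, l) = U + l*U**2 (M(U, l) = U**2*l + U = l*U**2 + U = U + l*U**2)
M(6, -2)**3 = (6*(1 + 6*(-2)))**3 = (6*(1 - 12))**3 = (6*(-11))**3 = (-66)**3 = -287496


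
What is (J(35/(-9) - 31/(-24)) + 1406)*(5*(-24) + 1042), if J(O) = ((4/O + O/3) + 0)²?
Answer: 1061845078800893/815756832 ≈ 1.3017e+6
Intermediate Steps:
J(O) = (4/O + O/3)² (J(O) = ((4/O + O*(⅓)) + 0)² = ((4/O + O/3) + 0)² = (4/O + O/3)²)
(J(35/(-9) - 31/(-24)) + 1406)*(5*(-24) + 1042) = ((12 + (35/(-9) - 31/(-24))²)²/(9*(35/(-9) - 31/(-24))²) + 1406)*(5*(-24) + 1042) = ((12 + (35*(-⅑) - 31*(-1/24))²)²/(9*(35*(-⅑) - 31*(-1/24))²) + 1406)*(-120 + 1042) = ((12 + (-35/9 + 31/24)²)²/(9*(-35/9 + 31/24)²) + 1406)*922 = ((12 + (-187/72)²)²/(9*(-187/72)²) + 1406)*922 = ((⅑)*(5184/34969)*(12 + 34969/5184)² + 1406)*922 = ((⅑)*(5184/34969)*(97177/5184)² + 1406)*922 = ((⅑)*(5184/34969)*(9443369329/26873856) + 1406)*922 = (9443369329/1631513664 + 1406)*922 = (2303351580913/1631513664)*922 = 1061845078800893/815756832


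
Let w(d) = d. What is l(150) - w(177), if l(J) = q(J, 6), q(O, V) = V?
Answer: -171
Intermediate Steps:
l(J) = 6
l(150) - w(177) = 6 - 1*177 = 6 - 177 = -171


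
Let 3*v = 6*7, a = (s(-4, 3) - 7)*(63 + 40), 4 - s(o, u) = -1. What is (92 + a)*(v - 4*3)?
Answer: -228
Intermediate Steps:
s(o, u) = 5 (s(o, u) = 4 - 1*(-1) = 4 + 1 = 5)
a = -206 (a = (5 - 7)*(63 + 40) = -2*103 = -206)
v = 14 (v = (6*7)/3 = (⅓)*42 = 14)
(92 + a)*(v - 4*3) = (92 - 206)*(14 - 4*3) = -114*(14 - 1*12) = -114*(14 - 12) = -114*2 = -228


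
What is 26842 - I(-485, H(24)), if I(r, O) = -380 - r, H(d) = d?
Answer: 26737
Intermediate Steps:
26842 - I(-485, H(24)) = 26842 - (-380 - 1*(-485)) = 26842 - (-380 + 485) = 26842 - 1*105 = 26842 - 105 = 26737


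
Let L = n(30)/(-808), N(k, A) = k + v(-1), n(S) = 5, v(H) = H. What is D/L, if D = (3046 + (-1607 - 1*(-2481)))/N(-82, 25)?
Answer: 633472/83 ≈ 7632.2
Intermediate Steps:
N(k, A) = -1 + k (N(k, A) = k - 1 = -1 + k)
L = -5/808 (L = 5/(-808) = 5*(-1/808) = -5/808 ≈ -0.0061881)
D = -3920/83 (D = (3046 + (-1607 - 1*(-2481)))/(-1 - 82) = (3046 + (-1607 + 2481))/(-83) = (3046 + 874)*(-1/83) = 3920*(-1/83) = -3920/83 ≈ -47.229)
D/L = -3920/(83*(-5/808)) = -3920/83*(-808/5) = 633472/83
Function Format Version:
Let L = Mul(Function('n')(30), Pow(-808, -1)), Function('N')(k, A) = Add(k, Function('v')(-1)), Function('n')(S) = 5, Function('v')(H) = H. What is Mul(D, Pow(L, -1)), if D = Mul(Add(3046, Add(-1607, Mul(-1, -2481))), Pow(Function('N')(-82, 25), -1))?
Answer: Rational(633472, 83) ≈ 7632.2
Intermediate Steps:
Function('N')(k, A) = Add(-1, k) (Function('N')(k, A) = Add(k, -1) = Add(-1, k))
L = Rational(-5, 808) (L = Mul(5, Pow(-808, -1)) = Mul(5, Rational(-1, 808)) = Rational(-5, 808) ≈ -0.0061881)
D = Rational(-3920, 83) (D = Mul(Add(3046, Add(-1607, Mul(-1, -2481))), Pow(Add(-1, -82), -1)) = Mul(Add(3046, Add(-1607, 2481)), Pow(-83, -1)) = Mul(Add(3046, 874), Rational(-1, 83)) = Mul(3920, Rational(-1, 83)) = Rational(-3920, 83) ≈ -47.229)
Mul(D, Pow(L, -1)) = Mul(Rational(-3920, 83), Pow(Rational(-5, 808), -1)) = Mul(Rational(-3920, 83), Rational(-808, 5)) = Rational(633472, 83)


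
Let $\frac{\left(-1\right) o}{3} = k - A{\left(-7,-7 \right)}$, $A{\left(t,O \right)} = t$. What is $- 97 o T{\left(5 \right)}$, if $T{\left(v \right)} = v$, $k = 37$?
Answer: $64020$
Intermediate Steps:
$o = -132$ ($o = - 3 \left(37 - -7\right) = - 3 \left(37 + 7\right) = \left(-3\right) 44 = -132$)
$- 97 o T{\left(5 \right)} = \left(-97\right) \left(-132\right) 5 = 12804 \cdot 5 = 64020$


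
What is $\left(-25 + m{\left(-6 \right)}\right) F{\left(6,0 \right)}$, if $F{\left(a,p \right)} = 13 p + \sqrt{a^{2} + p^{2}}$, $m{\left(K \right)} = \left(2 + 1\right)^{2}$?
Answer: $-96$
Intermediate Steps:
$m{\left(K \right)} = 9$ ($m{\left(K \right)} = 3^{2} = 9$)
$F{\left(a,p \right)} = \sqrt{a^{2} + p^{2}} + 13 p$
$\left(-25 + m{\left(-6 \right)}\right) F{\left(6,0 \right)} = \left(-25 + 9\right) \left(\sqrt{6^{2} + 0^{2}} + 13 \cdot 0\right) = - 16 \left(\sqrt{36 + 0} + 0\right) = - 16 \left(\sqrt{36} + 0\right) = - 16 \left(6 + 0\right) = \left(-16\right) 6 = -96$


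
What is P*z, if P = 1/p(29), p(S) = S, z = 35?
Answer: 35/29 ≈ 1.2069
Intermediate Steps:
P = 1/29 ≈ 0.034483
P*z = (1/29)*35 = 35/29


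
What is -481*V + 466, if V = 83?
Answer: -39457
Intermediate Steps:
-481*V + 466 = -481*83 + 466 = -39923 + 466 = -39457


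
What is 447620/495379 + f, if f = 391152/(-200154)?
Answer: -17362592188/16525348061 ≈ -1.0507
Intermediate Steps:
f = -65192/33359 (f = 391152*(-1/200154) = -65192/33359 ≈ -1.9543)
447620/495379 + f = 447620/495379 - 65192/33359 = -17362592188/16525348061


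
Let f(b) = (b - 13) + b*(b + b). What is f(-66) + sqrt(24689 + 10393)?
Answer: 8633 + 3*sqrt(3898) ≈ 8820.3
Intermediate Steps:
f(b) = -13 + b + 2*b**2 (f(b) = (-13 + b) + b*(2*b) = (-13 + b) + 2*b**2 = -13 + b + 2*b**2)
f(-66) + sqrt(24689 + 10393) = (-13 - 66 + 2*(-66)**2) + sqrt(24689 + 10393) = (-13 - 66 + 2*4356) + sqrt(35082) = (-13 - 66 + 8712) + 3*sqrt(3898) = 8633 + 3*sqrt(3898)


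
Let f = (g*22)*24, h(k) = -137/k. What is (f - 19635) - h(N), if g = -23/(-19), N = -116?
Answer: -41869439/2204 ≈ -18997.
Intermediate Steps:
g = 23/19 (g = -23*(-1/19) = 23/19 ≈ 1.2105)
f = 12144/19 (f = ((23/19)*22)*24 = (506/19)*24 = 12144/19 ≈ 639.16)
(f - 19635) - h(N) = (12144/19 - 19635) - (-137)/(-116) = -360921/19 - (-137)*(-1)/116 = -360921/19 - 1*137/116 = -360921/19 - 137/116 = -41869439/2204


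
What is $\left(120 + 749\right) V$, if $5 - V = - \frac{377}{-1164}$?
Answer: $\frac{4729967}{1164} \approx 4063.5$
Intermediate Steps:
$V = \frac{5443}{1164}$ ($V = 5 - - \frac{377}{-1164} = 5 - \left(-377\right) \left(- \frac{1}{1164}\right) = 5 - \frac{377}{1164} = \frac{5443}{1164} \approx 4.6761$)
$\left(120 + 749\right) V = \left(120 + 749\right) \frac{5443}{1164} = 869 \cdot \frac{5443}{1164} = \frac{4729967}{1164}$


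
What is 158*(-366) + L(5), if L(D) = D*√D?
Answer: -57828 + 5*√5 ≈ -57817.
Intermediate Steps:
L(D) = D^(3/2)
158*(-366) + L(5) = 158*(-366) + 5^(3/2) = -57828 + 5*√5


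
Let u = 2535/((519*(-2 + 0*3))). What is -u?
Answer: 845/346 ≈ 2.4422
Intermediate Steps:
u = -845/346 (u = 2535/((519*(-2 + 0))) = 2535/((519*(-2))) = 2535/(-1038) = 2535*(-1/1038) = -845/346 ≈ -2.4422)
-u = -1*(-845/346) = 845/346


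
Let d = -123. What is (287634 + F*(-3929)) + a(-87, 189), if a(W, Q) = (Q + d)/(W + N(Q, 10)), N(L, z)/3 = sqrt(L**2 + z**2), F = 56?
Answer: 107499929/1590 + sqrt(35821)/1590 ≈ 67610.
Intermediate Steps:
N(L, z) = 3*sqrt(L**2 + z**2)
a(W, Q) = (-123 + Q)/(W + 3*sqrt(100 + Q**2)) (a(W, Q) = (Q - 123)/(W + 3*sqrt(Q**2 + 10**2)) = (-123 + Q)/(W + 3*sqrt(Q**2 + 100)) = (-123 + Q)/(W + 3*sqrt(100 + Q**2)))
(287634 + F*(-3929)) + a(-87, 189) = (287634 + 56*(-3929)) + (-123 + 189)/(-87 + 3*sqrt(100 + 189**2)) = (287634 - 220024) + 66/(-87 + 3*sqrt(100 + 35721)) = 67610 + 66/(-87 + 3*sqrt(35821))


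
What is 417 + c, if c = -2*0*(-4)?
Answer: 417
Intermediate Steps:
c = 0 (c = 0*(-4) = 0)
417 + c = 417 + 0 = 417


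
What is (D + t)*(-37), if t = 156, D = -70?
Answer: -3182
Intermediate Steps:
(D + t)*(-37) = (-70 + 156)*(-37) = 86*(-37) = -3182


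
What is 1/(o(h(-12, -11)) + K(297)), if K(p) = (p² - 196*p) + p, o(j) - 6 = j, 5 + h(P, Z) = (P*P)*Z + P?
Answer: 1/28699 ≈ 3.4844e-5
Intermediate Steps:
h(P, Z) = -5 + P + Z*P² (h(P, Z) = -5 + ((P*P)*Z + P) = -5 + (P²*Z + P) = -5 + (Z*P² + P) = -5 + (P + Z*P²) = -5 + P + Z*P²)
o(j) = 6 + j
K(p) = p² - 195*p
1/(o(h(-12, -11)) + K(297)) = 1/((6 + (-5 - 12 - 11*(-12)²)) + 297*(-195 + 297)) = 1/((6 + (-5 - 12 - 11*144)) + 297*102) = 1/((6 + (-5 - 12 - 1584)) + 30294) = 1/((6 - 1601) + 30294) = 1/(-1595 + 30294) = 1/28699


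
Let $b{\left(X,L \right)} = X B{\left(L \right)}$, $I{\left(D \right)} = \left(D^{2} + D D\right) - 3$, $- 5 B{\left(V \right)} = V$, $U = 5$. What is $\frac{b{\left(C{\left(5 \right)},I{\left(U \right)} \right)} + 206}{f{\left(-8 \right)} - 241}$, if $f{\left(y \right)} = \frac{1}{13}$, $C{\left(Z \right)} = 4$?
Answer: $- \frac{5473}{7830} \approx -0.69898$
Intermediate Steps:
$B{\left(V \right)} = - \frac{V}{5}$
$f{\left(y \right)} = \frac{1}{13}$
$I{\left(D \right)} = -3 + 2 D^{2}$ ($I{\left(D \right)} = \left(D^{2} + D^{2}\right) - 3 = 2 D^{2} - 3 = -3 + 2 D^{2}$)
$b{\left(X,L \right)} = - \frac{L X}{5}$ ($b{\left(X,L \right)} = X \left(- \frac{L}{5}\right) = - \frac{L X}{5}$)
$\frac{b{\left(C{\left(5 \right)},I{\left(U \right)} \right)} + 206}{f{\left(-8 \right)} - 241} = \frac{\left(- \frac{1}{5}\right) \left(-3 + 2 \cdot 5^{2}\right) 4 + 206}{\frac{1}{13} - 241} = \frac{\left(- \frac{1}{5}\right) \left(-3 + 2 \cdot 25\right) 4 + 206}{- \frac{3132}{13}} = \left(\left(- \frac{1}{5}\right) \left(-3 + 50\right) 4 + 206\right) \left(- \frac{13}{3132}\right) = \left(\left(- \frac{1}{5}\right) 47 \cdot 4 + 206\right) \left(- \frac{13}{3132}\right) = \left(- \frac{188}{5} + 206\right) \left(- \frac{13}{3132}\right) = \frac{842}{5} \left(- \frac{13}{3132}\right) = - \frac{5473}{7830}$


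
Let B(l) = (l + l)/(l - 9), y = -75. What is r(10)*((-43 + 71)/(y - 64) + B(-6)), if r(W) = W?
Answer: 832/139 ≈ 5.9856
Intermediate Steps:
B(l) = 2*l/(-9 + l) (B(l) = (2*l)/(-9 + l) = 2*l/(-9 + l))
r(10)*((-43 + 71)/(y - 64) + B(-6)) = 10*((-43 + 71)/(-75 - 64) + 2*(-6)/(-9 - 6)) = 10*(28/(-139) + 2*(-6)/(-15)) = 10*(28*(-1/139) + 2*(-6)*(-1/15)) = 10*(-28/139 + ⅘) = 10*(416/695) = 832/139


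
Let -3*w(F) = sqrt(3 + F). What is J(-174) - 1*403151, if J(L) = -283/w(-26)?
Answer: -403151 - 849*I*sqrt(23)/23 ≈ -4.0315e+5 - 177.03*I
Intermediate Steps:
w(F) = -sqrt(3 + F)/3
J(L) = -849*I*sqrt(23)/23 (J(L) = -283*(-3/sqrt(3 - 26)) = -283*3*I*sqrt(23)/23 = -849*I*sqrt(23)/23)
J(-174) - 1*403151 = -849*I*sqrt(23)/23 - 1*403151 = -849*I*sqrt(23)/23 - 403151 = -403151 - 849*I*sqrt(23)/23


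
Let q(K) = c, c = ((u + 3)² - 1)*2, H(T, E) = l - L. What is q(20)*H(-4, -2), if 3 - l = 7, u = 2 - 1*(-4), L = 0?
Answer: -640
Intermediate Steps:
u = 6 (u = 2 + 4 = 6)
l = -4 (l = 3 - 1*7 = 3 - 7 = -4)
H(T, E) = -4 (H(T, E) = -4 - 1*0 = -4 + 0 = -4)
c = 160 (c = ((6 + 3)² - 1)*2 = (9² - 1)*2 = (81 - 1)*2 = 80*2 = 160)
q(K) = 160
q(20)*H(-4, -2) = 160*(-4) = -640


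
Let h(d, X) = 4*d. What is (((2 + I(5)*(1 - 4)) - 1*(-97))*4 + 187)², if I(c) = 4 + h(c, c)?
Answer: 87025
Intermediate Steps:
I(c) = 4 + 4*c
(((2 + I(5)*(1 - 4)) - 1*(-97))*4 + 187)² = (((2 + (4 + 4*5)*(1 - 4)) - 1*(-97))*4 + 187)² = (((2 + (4 + 20)*(-3)) + 97)*4 + 187)² = (((2 + 24*(-3)) + 97)*4 + 187)² = (((2 - 72) + 97)*4 + 187)² = ((-70 + 97)*4 + 187)² = (27*4 + 187)² = (108 + 187)² = 295² = 87025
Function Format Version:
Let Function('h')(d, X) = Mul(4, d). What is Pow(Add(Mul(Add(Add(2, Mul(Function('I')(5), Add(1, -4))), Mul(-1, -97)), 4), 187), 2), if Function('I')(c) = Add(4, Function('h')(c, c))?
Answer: 87025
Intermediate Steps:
Function('I')(c) = Add(4, Mul(4, c))
Pow(Add(Mul(Add(Add(2, Mul(Function('I')(5), Add(1, -4))), Mul(-1, -97)), 4), 187), 2) = Pow(Add(Mul(Add(Add(2, Mul(Add(4, Mul(4, 5)), Add(1, -4))), Mul(-1, -97)), 4), 187), 2) = Pow(Add(Mul(Add(Add(2, Mul(Add(4, 20), -3)), 97), 4), 187), 2) = Pow(Add(Mul(Add(Add(2, Mul(24, -3)), 97), 4), 187), 2) = Pow(Add(Mul(Add(Add(2, -72), 97), 4), 187), 2) = Pow(Add(Mul(Add(-70, 97), 4), 187), 2) = Pow(Add(Mul(27, 4), 187), 2) = Pow(Add(108, 187), 2) = Pow(295, 2) = 87025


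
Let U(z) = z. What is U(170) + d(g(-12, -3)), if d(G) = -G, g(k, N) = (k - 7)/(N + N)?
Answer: 1001/6 ≈ 166.83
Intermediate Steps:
g(k, N) = (-7 + k)/(2*N) (g(k, N) = (-7 + k)/((2*N)) = (-7 + k)*(1/(2*N)) = (-7 + k)/(2*N))
U(170) + d(g(-12, -3)) = 170 - (-7 - 12)/(2*(-3)) = 170 - (-1)*(-19)/(2*3) = 170 - 1*19/6 = 170 - 19/6 = 1001/6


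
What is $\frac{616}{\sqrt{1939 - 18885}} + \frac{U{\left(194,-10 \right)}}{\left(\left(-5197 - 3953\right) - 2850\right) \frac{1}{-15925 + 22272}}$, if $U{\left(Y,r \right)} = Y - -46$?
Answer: $- \frac{6347}{50} - \frac{308 i \sqrt{16946}}{8473} \approx -126.94 - 4.732 i$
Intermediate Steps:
$U{\left(Y,r \right)} = 46 + Y$ ($U{\left(Y,r \right)} = Y + 46 = 46 + Y$)
$\frac{616}{\sqrt{1939 - 18885}} + \frac{U{\left(194,-10 \right)}}{\left(\left(-5197 - 3953\right) - 2850\right) \frac{1}{-15925 + 22272}} = \frac{616}{\sqrt{1939 - 18885}} + \frac{46 + 194}{\left(\left(-5197 - 3953\right) - 2850\right) \frac{1}{-15925 + 22272}} = \frac{616}{\sqrt{-16946}} + \frac{240}{\left(-9150 - 2850\right) \frac{1}{6347}} = \frac{616}{i \sqrt{16946}} + \frac{240}{\left(-9150 - 2850\right) \frac{1}{6347}} = 616 \left(- \frac{i \sqrt{16946}}{16946}\right) + \frac{240}{\left(-12000\right) \frac{1}{6347}} = - \frac{308 i \sqrt{16946}}{8473} + \frac{240}{- \frac{12000}{6347}} = - \frac{308 i \sqrt{16946}}{8473} + 240 \left(- \frac{6347}{12000}\right) = - \frac{308 i \sqrt{16946}}{8473} - \frac{6347}{50} = - \frac{6347}{50} - \frac{308 i \sqrt{16946}}{8473}$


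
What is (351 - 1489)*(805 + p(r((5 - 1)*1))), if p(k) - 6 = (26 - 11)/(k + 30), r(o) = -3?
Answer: -8311952/9 ≈ -9.2355e+5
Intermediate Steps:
p(k) = 6 + 15/(30 + k) (p(k) = 6 + (26 - 11)/(k + 30) = 6 + 15/(30 + k))
(351 - 1489)*(805 + p(r((5 - 1)*1))) = (351 - 1489)*(805 + 3*(65 + 2*(-3))/(30 - 3)) = -1138*(805 + 3*(65 - 6)/27) = -1138*(805 + 3*(1/27)*59) = -1138*(805 + 59/9) = -1138*7304/9 = -8311952/9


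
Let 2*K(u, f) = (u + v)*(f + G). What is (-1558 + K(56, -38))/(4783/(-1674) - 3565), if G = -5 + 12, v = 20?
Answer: 241056/314347 ≈ 0.76685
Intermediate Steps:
G = 7
K(u, f) = (7 + f)*(20 + u)/2 (K(u, f) = ((u + 20)*(f + 7))/2 = ((20 + u)*(7 + f))/2 = ((7 + f)*(20 + u))/2 = (7 + f)*(20 + u)/2)
(-1558 + K(56, -38))/(4783/(-1674) - 3565) = (-1558 + (70 + 10*(-38) + (7/2)*56 + (½)*(-38)*56))/(4783/(-1674) - 3565) = (-1558 + (70 - 380 + 196 - 1064))/(4783*(-1/1674) - 3565) = (-1558 - 1178)/(-4783/1674 - 3565) = -2736/(-5972593/1674) = -2736*(-1674/5972593) = 241056/314347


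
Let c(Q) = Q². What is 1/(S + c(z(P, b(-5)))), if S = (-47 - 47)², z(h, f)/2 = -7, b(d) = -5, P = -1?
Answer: 1/9032 ≈ 0.00011072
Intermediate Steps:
z(h, f) = -14 (z(h, f) = 2*(-7) = -14)
S = 8836 (S = (-94)² = 8836)
1/(S + c(z(P, b(-5)))) = 1/(8836 + (-14)²) = 1/(8836 + 196) = 1/9032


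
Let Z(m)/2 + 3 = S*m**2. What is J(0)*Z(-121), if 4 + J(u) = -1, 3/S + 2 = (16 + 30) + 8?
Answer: -218835/26 ≈ -8416.7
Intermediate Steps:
S = 3/52 (S = 3/(-2 + ((16 + 30) + 8)) = 3/(-2 + (46 + 8)) = 3/(-2 + 54) = 3/52 ≈ 0.057692)
J(u) = -5 (J(u) = -4 - 1 = -5)
Z(m) = -6 + 3*m**2/26 (Z(m) = -6 + 2*(3*m**2/52) = -6 + 3*m**2/26)
J(0)*Z(-121) = -5*(-6 + (3/26)*(-121)**2) = -5*(-6 + (3/26)*14641) = -5*(-6 + 43923/26) = -5*43767/26 = -218835/26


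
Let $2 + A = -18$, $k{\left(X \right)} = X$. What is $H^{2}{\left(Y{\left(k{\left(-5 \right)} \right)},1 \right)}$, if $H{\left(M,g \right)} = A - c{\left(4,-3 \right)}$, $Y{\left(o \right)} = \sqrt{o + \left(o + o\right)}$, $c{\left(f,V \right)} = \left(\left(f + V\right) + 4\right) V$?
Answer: $25$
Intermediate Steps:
$c{\left(f,V \right)} = V \left(4 + V + f\right)$ ($c{\left(f,V \right)} = \left(\left(V + f\right) + 4\right) V = \left(4 + V + f\right) V = V \left(4 + V + f\right)$)
$Y{\left(o \right)} = \sqrt{3} \sqrt{o}$ ($Y{\left(o \right)} = \sqrt{o + 2 o} = \sqrt{3 o} = \sqrt{3} \sqrt{o}$)
$A = -20$ ($A = -2 - 18 = -20$)
$H{\left(M,g \right)} = -5$ ($H{\left(M,g \right)} = -20 - - 3 \left(4 - 3 + 4\right) = -20 - \left(-3\right) 5 = -20 - -15 = -20 + 15 = -5$)
$H^{2}{\left(Y{\left(k{\left(-5 \right)} \right)},1 \right)} = \left(-5\right)^{2} = 25$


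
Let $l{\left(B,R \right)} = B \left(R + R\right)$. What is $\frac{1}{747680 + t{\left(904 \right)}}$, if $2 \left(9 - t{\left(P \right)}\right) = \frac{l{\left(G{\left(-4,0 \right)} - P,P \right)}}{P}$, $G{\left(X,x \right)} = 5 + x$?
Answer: $\frac{1}{748588} \approx 1.3358 \cdot 10^{-6}$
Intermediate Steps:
$l{\left(B,R \right)} = 2 B R$ ($l{\left(B,R \right)} = B 2 R = 2 B R$)
$t{\left(P \right)} = 4 + P$ ($t{\left(P \right)} = 9 - \frac{2 \left(\left(5 + 0\right) - P\right) P \frac{1}{P}}{2} = 9 - \frac{2 \left(5 - P\right) P \frac{1}{P}}{2} = 9 - \frac{2 P \left(5 - P\right) \frac{1}{P}}{2} = 9 - \frac{10 - 2 P}{2} = 9 + \left(-5 + P\right) = 4 + P$)
$\frac{1}{747680 + t{\left(904 \right)}} = \frac{1}{747680 + \left(4 + 904\right)} = \frac{1}{747680 + 908} = \frac{1}{748588}$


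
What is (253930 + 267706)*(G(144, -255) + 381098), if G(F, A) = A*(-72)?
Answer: 208371673288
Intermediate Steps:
G(F, A) = -72*A
(253930 + 267706)*(G(144, -255) + 381098) = (253930 + 267706)*(-72*(-255) + 381098) = 521636*(18360 + 381098) = 521636*399458 = 208371673288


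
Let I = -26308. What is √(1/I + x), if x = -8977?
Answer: 7*I*√31699383941/13154 ≈ 94.747*I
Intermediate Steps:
√(1/I + x) = √(1/(-26308) - 8977) = √(-1/26308 - 8977) = √(-236166917/26308) = 7*I*√31699383941/13154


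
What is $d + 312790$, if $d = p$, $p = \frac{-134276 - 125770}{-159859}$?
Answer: $\frac{50002556656}{159859} \approx 3.1279 \cdot 10^{5}$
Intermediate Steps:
$p = \frac{260046}{159859}$ ($p = \left(-260046\right) \left(- \frac{1}{159859}\right) = \frac{260046}{159859} \approx 1.6267$)
$d = \frac{260046}{159859} \approx 1.6267$
$d + 312790 = \frac{260046}{159859} + 312790 = \frac{50002556656}{159859}$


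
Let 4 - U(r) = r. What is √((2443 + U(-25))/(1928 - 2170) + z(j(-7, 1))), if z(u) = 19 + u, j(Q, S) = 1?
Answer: 4*√74/11 ≈ 3.1281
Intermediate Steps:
U(r) = 4 - r
√((2443 + U(-25))/(1928 - 2170) + z(j(-7, 1))) = √((2443 + (4 - 1*(-25)))/(1928 - 2170) + (19 + 1)) = √((2443 + (4 + 25))/(-242) + 20) = √((2443 + 29)*(-1/242) + 20) = √(2472*(-1/242) + 20) = √(-1236/121 + 20) = √(1184/121) = 4*√74/11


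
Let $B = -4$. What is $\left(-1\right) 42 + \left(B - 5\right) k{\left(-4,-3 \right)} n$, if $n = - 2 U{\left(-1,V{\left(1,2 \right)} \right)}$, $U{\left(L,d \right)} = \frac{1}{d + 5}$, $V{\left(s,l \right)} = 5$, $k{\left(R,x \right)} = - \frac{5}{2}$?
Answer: $- \frac{93}{2} \approx -46.5$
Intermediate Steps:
$k{\left(R,x \right)} = - \frac{5}{2}$ ($k{\left(R,x \right)} = \left(-5\right) \frac{1}{2} = - \frac{5}{2}$)
$U{\left(L,d \right)} = \frac{1}{5 + d}$
$n = - \frac{1}{5}$ ($n = - \frac{2}{5 + 5} = - \frac{2}{10} = \left(-2\right) \frac{1}{10} = - \frac{1}{5} \approx -0.2$)
$\left(-1\right) 42 + \left(B - 5\right) k{\left(-4,-3 \right)} n = \left(-1\right) 42 + \left(-4 - 5\right) \left(- \frac{5}{2}\right) \left(- \frac{1}{5}\right) = -42 + \left(-9\right) \left(- \frac{5}{2}\right) \left(- \frac{1}{5}\right) = -42 + \frac{45}{2} \left(- \frac{1}{5}\right) = -42 - \frac{9}{2} = - \frac{93}{2}$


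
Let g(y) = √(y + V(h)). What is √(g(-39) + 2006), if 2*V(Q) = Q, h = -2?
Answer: √(2006 + 2*I*√10) ≈ 44.788 + 0.07061*I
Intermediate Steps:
V(Q) = Q/2
g(y) = √(-1 + y) (g(y) = √(y + (½)*(-2)) = √(y - 1) = √(-1 + y))
√(g(-39) + 2006) = √(√(-1 - 39) + 2006) = √(√(-40) + 2006) = √(2*I*√10 + 2006) = √(2006 + 2*I*√10)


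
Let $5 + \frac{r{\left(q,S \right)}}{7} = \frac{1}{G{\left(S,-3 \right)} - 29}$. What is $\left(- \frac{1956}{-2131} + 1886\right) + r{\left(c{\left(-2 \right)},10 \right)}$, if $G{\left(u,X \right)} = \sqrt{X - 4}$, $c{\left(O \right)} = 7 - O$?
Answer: $\frac{3346145983}{1807088} - \frac{7 i \sqrt{7}}{848} \approx 1851.7 - 0.02184 i$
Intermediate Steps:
$G{\left(u,X \right)} = \sqrt{-4 + X}$
$r{\left(q,S \right)} = -35 + \frac{7}{-29 + i \sqrt{7}}$ ($r{\left(q,S \right)} = -35 + \frac{7}{\sqrt{-4 - 3} - 29} = -35 + \frac{7}{\sqrt{-7} - 29} = -35 + \frac{7}{i \sqrt{7} - 29} = -35 + \frac{7}{-29 + i \sqrt{7}}$)
$\left(- \frac{1956}{-2131} + 1886\right) + r{\left(c{\left(-2 \right)},10 \right)} = \left(- \frac{1956}{-2131} + 1886\right) - \left(\frac{29883}{848} + \frac{7 i \sqrt{7}}{848}\right) = \left(\left(-1956\right) \left(- \frac{1}{2131}\right) + 1886\right) - \left(\frac{29883}{848} + \frac{7 i \sqrt{7}}{848}\right) = \left(\frac{1956}{2131} + 1886\right) - \left(\frac{29883}{848} + \frac{7 i \sqrt{7}}{848}\right) = \frac{4021022}{2131} - \left(\frac{29883}{848} + \frac{7 i \sqrt{7}}{848}\right) = \frac{3346145983}{1807088} - \frac{7 i \sqrt{7}}{848}$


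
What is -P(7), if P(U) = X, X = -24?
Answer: 24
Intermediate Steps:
P(U) = -24
-P(7) = -1*(-24) = 24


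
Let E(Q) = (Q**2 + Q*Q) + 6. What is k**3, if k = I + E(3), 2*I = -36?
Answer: 216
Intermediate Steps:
I = -18 (I = (1/2)*(-36) = -18)
E(Q) = 6 + 2*Q**2 (E(Q) = (Q**2 + Q**2) + 6 = 2*Q**2 + 6 = 6 + 2*Q**2)
k = 6 (k = -18 + (6 + 2*3**2) = -18 + (6 + 2*9) = -18 + (6 + 18) = -18 + 24 = 6)
k**3 = 6**3 = 216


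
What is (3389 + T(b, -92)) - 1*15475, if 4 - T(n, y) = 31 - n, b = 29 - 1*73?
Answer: -12157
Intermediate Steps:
b = -44 (b = 29 - 73 = -44)
T(n, y) = -27 + n (T(n, y) = 4 - (31 - n) = 4 + (-31 + n) = -27 + n)
(3389 + T(b, -92)) - 1*15475 = (3389 + (-27 - 44)) - 1*15475 = (3389 - 71) - 15475 = 3318 - 15475 = -12157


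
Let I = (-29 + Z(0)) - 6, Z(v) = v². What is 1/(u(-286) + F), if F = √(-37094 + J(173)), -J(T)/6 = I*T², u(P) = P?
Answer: 143/3083100 + √1561999/3083100 ≈ 0.00045175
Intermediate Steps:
I = -35 (I = (-29 + 0²) - 6 = (-29 + 0) - 6 = -29 - 6 = -35)
J(T) = 210*T² (J(T) = -(-210)*T² = 210*T²)
F = 2*√1561999 (F = √(-37094 + 210*173²) = √(-37094 + 210*29929) = √(-37094 + 6285090) = √6247996 = 2*√1561999 ≈ 2499.6)
1/(u(-286) + F) = 1/(-286 + 2*√1561999)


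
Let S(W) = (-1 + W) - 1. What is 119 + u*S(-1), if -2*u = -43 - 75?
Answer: -58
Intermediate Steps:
u = 59 (u = -(-43 - 75)/2 = -1/2*(-118) = 59)
S(W) = -2 + W
119 + u*S(-1) = 119 + 59*(-2 - 1) = 119 + 59*(-3) = 119 - 177 = -58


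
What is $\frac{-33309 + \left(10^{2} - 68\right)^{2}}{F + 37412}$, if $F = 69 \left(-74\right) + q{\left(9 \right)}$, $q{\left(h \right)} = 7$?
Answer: $- \frac{32285}{32313} \approx -0.99913$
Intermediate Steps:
$F = -5099$ ($F = 69 \left(-74\right) + 7 = -5106 + 7 = -5099$)
$\frac{-33309 + \left(10^{2} - 68\right)^{2}}{F + 37412} = \frac{-33309 + \left(10^{2} - 68\right)^{2}}{-5099 + 37412} = \frac{-33309 + \left(100 - 68\right)^{2}}{32313} = \left(-33309 + 32^{2}\right) \frac{1}{32313} = \left(-33309 + 1024\right) \frac{1}{32313} = \left(-32285\right) \frac{1}{32313} = - \frac{32285}{32313}$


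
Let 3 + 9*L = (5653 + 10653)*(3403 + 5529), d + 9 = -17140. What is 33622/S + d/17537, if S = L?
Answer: -2492362685035/2554179679493 ≈ -0.97580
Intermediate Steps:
d = -17149 (d = -9 - 17140 = -17149)
L = 145645189/9 (L = -⅓ + ((5653 + 10653)*(3403 + 5529))/9 = -⅓ + (16306*8932)/9 = -⅓ + (⅑)*145645192 = -⅓ + 145645192/9 = 145645189/9 ≈ 1.6183e+7)
S = 145645189/9 ≈ 1.6183e+7
33622/S + d/17537 = 33622/(145645189/9) - 17149/17537 = 33622*(9/145645189) - 17149*1/17537 = 302598/145645189 - 17149/17537 = -2492362685035/2554179679493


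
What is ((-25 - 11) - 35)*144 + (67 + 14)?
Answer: -10143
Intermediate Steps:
((-25 - 11) - 35)*144 + (67 + 14) = (-36 - 35)*144 + 81 = -71*144 + 81 = -10224 + 81 = -10143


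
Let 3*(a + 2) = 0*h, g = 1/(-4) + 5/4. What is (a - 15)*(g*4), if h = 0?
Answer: -68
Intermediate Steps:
g = 1 (g = 1*(-1/4) + 5*(1/4) = -1/4 + 5/4 = 1)
a = -2 (a = -2 + (0*0)/3 = -2 + (1/3)*0 = -2 + 0 = -2)
(a - 15)*(g*4) = (-2 - 15)*(1*4) = -17*4 = -68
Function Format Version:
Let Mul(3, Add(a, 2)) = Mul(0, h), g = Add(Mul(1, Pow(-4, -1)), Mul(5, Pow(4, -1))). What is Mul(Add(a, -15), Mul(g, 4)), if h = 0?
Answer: -68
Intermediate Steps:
g = 1 (g = Add(Mul(1, Rational(-1, 4)), Mul(5, Rational(1, 4))) = Add(Rational(-1, 4), Rational(5, 4)) = 1)
a = -2 (a = Add(-2, Mul(Rational(1, 3), Mul(0, 0))) = Add(-2, Mul(Rational(1, 3), 0)) = Add(-2, 0) = -2)
Mul(Add(a, -15), Mul(g, 4)) = Mul(Add(-2, -15), Mul(1, 4)) = Mul(-17, 4) = -68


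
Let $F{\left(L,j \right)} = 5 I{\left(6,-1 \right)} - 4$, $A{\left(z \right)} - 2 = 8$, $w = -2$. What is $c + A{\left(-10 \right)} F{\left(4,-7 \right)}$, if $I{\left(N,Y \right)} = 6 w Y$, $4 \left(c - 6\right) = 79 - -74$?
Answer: $\frac{2417}{4} \approx 604.25$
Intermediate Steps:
$A{\left(z \right)} = 10$ ($A{\left(z \right)} = 2 + 8 = 10$)
$c = \frac{177}{4}$ ($c = 6 + \frac{79 - -74}{4} = 6 + \frac{79 + 74}{4} = 6 + \frac{1}{4} \cdot 153 = 6 + \frac{153}{4} = \frac{177}{4} \approx 44.25$)
$I{\left(N,Y \right)} = - 12 Y$ ($I{\left(N,Y \right)} = 6 \left(-2\right) Y = - 12 Y$)
$F{\left(L,j \right)} = 56$ ($F{\left(L,j \right)} = 5 \left(\left(-12\right) \left(-1\right)\right) - 4 = 5 \cdot 12 - 4 = 60 - 4 = 56$)
$c + A{\left(-10 \right)} F{\left(4,-7 \right)} = \frac{177}{4} + 10 \cdot 56 = \frac{177}{4} + 560 = \frac{2417}{4}$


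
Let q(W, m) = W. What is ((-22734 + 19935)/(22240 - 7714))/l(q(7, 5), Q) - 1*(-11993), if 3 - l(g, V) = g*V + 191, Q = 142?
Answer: 22879622075/1907748 ≈ 11993.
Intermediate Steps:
l(g, V) = -188 - V*g (l(g, V) = 3 - (g*V + 191) = 3 - (V*g + 191) = 3 - (191 + V*g) = 3 + (-191 - V*g) = -188 - V*g)
((-22734 + 19935)/(22240 - 7714))/l(q(7, 5), Q) - 1*(-11993) = ((-22734 + 19935)/(22240 - 7714))/(-188 - 1*142*7) - 1*(-11993) = (-2799/14526)/(-188 - 994) + 11993 = -2799*1/14526/(-1182) + 11993 = -311/1614*(-1/1182) + 11993 = 311/1907748 + 11993 = 22879622075/1907748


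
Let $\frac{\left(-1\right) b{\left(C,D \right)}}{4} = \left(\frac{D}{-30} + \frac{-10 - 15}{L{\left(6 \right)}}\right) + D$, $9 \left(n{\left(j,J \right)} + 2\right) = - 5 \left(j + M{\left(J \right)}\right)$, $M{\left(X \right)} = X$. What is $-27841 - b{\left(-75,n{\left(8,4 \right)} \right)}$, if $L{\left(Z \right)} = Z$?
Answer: $- \frac{1255103}{45} \approx -27891.0$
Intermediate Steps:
$n{\left(j,J \right)} = -2 - \frac{5 J}{9} - \frac{5 j}{9}$ ($n{\left(j,J \right)} = -2 + \frac{\left(-5\right) \left(j + J\right)}{9} = -2 + \frac{\left(-5\right) \left(J + j\right)}{9} = -2 + \frac{- 5 J - 5 j}{9} = -2 - \left(\frac{5 J}{9} + \frac{5 j}{9}\right) = -2 - \frac{5 J}{9} - \frac{5 j}{9}$)
$b{\left(C,D \right)} = \frac{50}{3} - \frac{58 D}{15}$ ($b{\left(C,D \right)} = - 4 \left(\left(\frac{D}{-30} + \frac{-10 - 15}{6}\right) + D\right) = - 4 \left(\left(D \left(- \frac{1}{30}\right) + \left(-10 - 15\right) \frac{1}{6}\right) + D\right) = - 4 \left(\left(- \frac{D}{30} - \frac{25}{6}\right) + D\right) = - 4 \left(\left(- \frac{25}{6} - \frac{D}{30}\right) + D\right) = - 4 \left(- \frac{25}{6} + \frac{29 D}{30}\right) = \frac{50}{3} - \frac{58 D}{15}$)
$-27841 - b{\left(-75,n{\left(8,4 \right)} \right)} = -27841 - \left(\frac{50}{3} - \frac{58 \left(-2 - \frac{20}{9} - \frac{40}{9}\right)}{15}\right) = -27841 - \left(\frac{50}{3} - - \frac{1508}{45}\right) = -27841 - \left(\frac{50}{3} + \frac{1508}{45}\right) = -27841 - \frac{2258}{45} = - \frac{1255103}{45}$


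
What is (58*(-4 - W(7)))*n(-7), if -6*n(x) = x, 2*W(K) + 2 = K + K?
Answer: -2030/3 ≈ -676.67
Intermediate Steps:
W(K) = -1 + K (W(K) = -1 + (K + K)/2 = -1 + (2*K)/2 = -1 + K)
n(x) = -x/6
(58*(-4 - W(7)))*n(-7) = (58*(-4 - (-1 + 7)))*(-1/6*(-7)) = (58*(-4 - 1*6))*(7/6) = (58*(-4 - 6))*(7/6) = (58*(-10))*(7/6) = -580*7/6 = -2030/3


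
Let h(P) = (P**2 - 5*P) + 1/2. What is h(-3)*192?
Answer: 4704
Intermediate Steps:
h(P) = 1/2 + P**2 - 5*P (h(P) = (P**2 - 5*P) + 1/2 = 1/2 + P**2 - 5*P)
h(-3)*192 = (1/2 + (-3)**2 - 5*(-3))*192 = (1/2 + 9 + 15)*192 = (49/2)*192 = 4704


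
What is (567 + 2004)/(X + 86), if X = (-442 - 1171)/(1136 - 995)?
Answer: 362511/10513 ≈ 34.482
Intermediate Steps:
X = -1613/141 ≈ -11.440
(567 + 2004)/(X + 86) = (567 + 2004)/(-1613/141 + 86) = 2571/(10513/141) = 2571*(141/10513) = 362511/10513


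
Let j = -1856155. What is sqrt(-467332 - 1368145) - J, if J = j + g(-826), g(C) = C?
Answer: 1856981 + I*sqrt(1835477) ≈ 1.857e+6 + 1354.8*I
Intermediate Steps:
J = -1856981 (J = -1856155 - 826 = -1856981)
sqrt(-467332 - 1368145) - J = sqrt(-467332 - 1368145) - 1*(-1856981) = sqrt(-1835477) + 1856981 = I*sqrt(1835477) + 1856981 = 1856981 + I*sqrt(1835477)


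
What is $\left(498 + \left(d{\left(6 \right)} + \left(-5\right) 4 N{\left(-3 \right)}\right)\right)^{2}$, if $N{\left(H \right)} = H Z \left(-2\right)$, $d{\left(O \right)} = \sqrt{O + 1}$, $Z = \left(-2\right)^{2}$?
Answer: $\left(18 + \sqrt{7}\right)^{2} \approx 426.25$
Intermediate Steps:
$Z = 4$
$d{\left(O \right)} = \sqrt{1 + O}$
$N{\left(H \right)} = - 8 H$ ($N{\left(H \right)} = H 4 \left(-2\right) = 4 H \left(-2\right) = - 8 H$)
$\left(498 + \left(d{\left(6 \right)} + \left(-5\right) 4 N{\left(-3 \right)}\right)\right)^{2} = \left(498 + \left(\sqrt{1 + 6} + \left(-5\right) 4 \left(\left(-8\right) \left(-3\right)\right)\right)\right)^{2} = \left(498 + \left(\sqrt{7} - 480\right)\right)^{2} = \left(498 - \left(480 - \sqrt{7}\right)\right)^{2} = \left(18 + \sqrt{7}\right)^{2}$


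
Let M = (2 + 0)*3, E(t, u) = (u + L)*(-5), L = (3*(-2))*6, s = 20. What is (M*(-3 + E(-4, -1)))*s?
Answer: 21840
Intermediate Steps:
L = -36 (L = -6*6 = -36)
E(t, u) = 180 - 5*u (E(t, u) = (u - 36)*(-5) = (-36 + u)*(-5) = 180 - 5*u)
M = 6 (M = 2*3 = 6)
(M*(-3 + E(-4, -1)))*s = (6*(-3 + (180 - 5*(-1))))*20 = (6*(-3 + (180 + 5)))*20 = (6*(-3 + 185))*20 = (6*182)*20 = 1092*20 = 21840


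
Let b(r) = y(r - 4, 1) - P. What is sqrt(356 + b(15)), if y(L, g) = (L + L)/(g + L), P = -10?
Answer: sqrt(13242)/6 ≈ 19.179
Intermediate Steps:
y(L, g) = 2*L/(L + g) (y(L, g) = (2*L)/(L + g) = 2*L/(L + g))
b(r) = 10 + 2*(-4 + r)/(-3 + r) (b(r) = 2*(r - 4)/((r - 4) + 1) - 1*(-10) = 2*(-4 + r)/((-4 + r) + 1) + 10 = 2*(-4 + r)/(-3 + r) + 10 = 10 + 2*(-4 + r)/(-3 + r))
sqrt(356 + b(15)) = sqrt(356 + 2*(-19 + 6*15)/(-3 + 15)) = sqrt(356 + 2*(-19 + 90)/12) = sqrt(356 + 2*(1/12)*71) = sqrt(356 + 71/6) = sqrt(2207/6) = sqrt(13242)/6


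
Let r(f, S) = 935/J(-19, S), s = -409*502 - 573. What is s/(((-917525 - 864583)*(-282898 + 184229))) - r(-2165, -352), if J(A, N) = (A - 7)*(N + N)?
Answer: -3736660453511/73148946728832 ≈ -0.051083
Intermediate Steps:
s = -205891 (s = -205318 - 573 = -205891)
J(A, N) = 2*N*(-7 + A) (J(A, N) = (-7 + A)*(2*N) = 2*N*(-7 + A))
r(f, S) = -935/(52*S) (r(f, S) = 935/((2*S*(-7 - 19))) = 935/((2*S*(-26))) = 935/((-52*S)) = 935*(-1/(52*S)) = -935/(52*S))
s/(((-917525 - 864583)*(-282898 + 184229))) - r(-2165, -352) = -205891*1/((-917525 - 864583)*(-282898 + 184229)) - (-935)/(52*(-352)) = -205891/((-1782108*(-98669))) - (-935)*(-1)/(52*352) = -205891/175838814252 - 1*85/1664 = -205891*1/175838814252 - 85/1664 = -205891/175838814252 - 85/1664 = -3736660453511/73148946728832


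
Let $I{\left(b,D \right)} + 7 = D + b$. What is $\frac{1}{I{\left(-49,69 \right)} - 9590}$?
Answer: $- \frac{1}{9577} \approx -0.00010442$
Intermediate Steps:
$I{\left(b,D \right)} = -7 + D + b$ ($I{\left(b,D \right)} = -7 + \left(D + b\right) = -7 + D + b$)
$\frac{1}{I{\left(-49,69 \right)} - 9590} = \frac{1}{\left(-7 + 69 - 49\right) - 9590} = \frac{1}{13 - 9590} = \frac{1}{-9577} = - \frac{1}{9577}$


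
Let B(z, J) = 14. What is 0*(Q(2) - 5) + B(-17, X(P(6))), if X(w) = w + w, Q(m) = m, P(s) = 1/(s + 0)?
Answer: 14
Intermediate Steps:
P(s) = 1/s
X(w) = 2*w
0*(Q(2) - 5) + B(-17, X(P(6))) = 0*(2 - 5) + 14 = 0*(-3) + 14 = 0 + 14 = 14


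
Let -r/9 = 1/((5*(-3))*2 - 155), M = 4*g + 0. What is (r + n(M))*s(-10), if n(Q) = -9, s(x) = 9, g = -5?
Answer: -14904/185 ≈ -80.562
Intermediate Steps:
M = -20 (M = 4*(-5) + 0 = -20 + 0 = -20)
r = 9/185 (r = -9/((5*(-3))*2 - 155) = -9/(-15*2 - 155) = -9/(-30 - 155) = -9/(-185) = -9*(-1/185) = 9/185 ≈ 0.048649)
(r + n(M))*s(-10) = (9/185 - 9)*9 = -1656/185*9 = -14904/185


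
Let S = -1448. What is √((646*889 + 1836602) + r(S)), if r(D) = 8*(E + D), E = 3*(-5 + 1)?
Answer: 4*√149951 ≈ 1548.9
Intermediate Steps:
E = -12 (E = 3*(-4) = -12)
r(D) = -96 + 8*D (r(D) = 8*(-12 + D) = -96 + 8*D)
√((646*889 + 1836602) + r(S)) = √((646*889 + 1836602) + (-96 + 8*(-1448))) = √((574294 + 1836602) + (-96 - 11584)) = √(2410896 - 11680) = √2399216 = 4*√149951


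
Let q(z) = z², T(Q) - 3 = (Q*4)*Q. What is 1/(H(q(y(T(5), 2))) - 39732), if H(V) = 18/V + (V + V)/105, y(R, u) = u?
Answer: -210/8342759 ≈ -2.5172e-5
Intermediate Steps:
T(Q) = 3 + 4*Q² (T(Q) = 3 + (Q*4)*Q = 3 + (4*Q)*Q = 3 + 4*Q²)
H(V) = 18/V + 2*V/105 (H(V) = 18/V + (2*V)*(1/105) = 18/V + 2*V/105)
1/(H(q(y(T(5), 2))) - 39732) = 1/((18/(2²) + (2/105)*2²) - 39732) = 1/((18/4 + (2/105)*4) - 39732) = 1/((18*(¼) + 8/105) - 39732) = 1/((9/2 + 8/105) - 39732) = 1/(961/210 - 39732) = 1/(-8342759/210) = -210/8342759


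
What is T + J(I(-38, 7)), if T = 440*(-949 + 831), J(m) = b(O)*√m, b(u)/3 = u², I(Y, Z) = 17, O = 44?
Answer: -51920 + 5808*√17 ≈ -27973.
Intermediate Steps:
b(u) = 3*u²
J(m) = 5808*√m (J(m) = (3*44²)*√m = (3*1936)*√m = 5808*√m)
T = -51920 (T = 440*(-118) = -51920)
T + J(I(-38, 7)) = -51920 + 5808*√17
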